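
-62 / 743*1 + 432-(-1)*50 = 358064 / 743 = 481.92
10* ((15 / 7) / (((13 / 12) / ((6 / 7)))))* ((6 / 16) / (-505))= -810 / 64337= -0.01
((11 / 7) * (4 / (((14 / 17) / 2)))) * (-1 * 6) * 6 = -26928 / 49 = -549.55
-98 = -98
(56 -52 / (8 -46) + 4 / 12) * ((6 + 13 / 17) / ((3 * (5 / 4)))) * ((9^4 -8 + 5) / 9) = 661457368 / 8721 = 75846.50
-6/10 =-3/5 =-0.60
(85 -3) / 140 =0.59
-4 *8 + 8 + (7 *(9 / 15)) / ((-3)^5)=-9727 / 405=-24.02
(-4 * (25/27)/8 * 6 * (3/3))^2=625/81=7.72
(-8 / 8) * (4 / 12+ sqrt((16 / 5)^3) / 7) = -64 * sqrt(5) / 175 -1 / 3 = -1.15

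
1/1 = 1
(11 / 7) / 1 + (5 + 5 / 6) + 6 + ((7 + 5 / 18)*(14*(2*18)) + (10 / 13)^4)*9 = 39619800587 / 1199562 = 33028.56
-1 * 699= -699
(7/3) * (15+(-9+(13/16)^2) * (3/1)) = -5985/256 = -23.38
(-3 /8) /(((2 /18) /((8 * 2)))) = -54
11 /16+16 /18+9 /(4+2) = 443 /144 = 3.08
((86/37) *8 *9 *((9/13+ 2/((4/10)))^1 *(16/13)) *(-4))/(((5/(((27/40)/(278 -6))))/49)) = -8192016/71825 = -114.06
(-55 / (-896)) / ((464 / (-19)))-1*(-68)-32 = 14965739 / 415744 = 36.00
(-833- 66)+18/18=-898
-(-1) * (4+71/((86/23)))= 1977/86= 22.99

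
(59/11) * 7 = 413/11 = 37.55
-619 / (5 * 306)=-619 / 1530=-0.40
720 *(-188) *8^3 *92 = -6375997440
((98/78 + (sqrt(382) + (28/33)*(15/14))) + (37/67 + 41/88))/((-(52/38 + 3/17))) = -323*sqrt(382)/499 - 21495973/10431096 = -14.71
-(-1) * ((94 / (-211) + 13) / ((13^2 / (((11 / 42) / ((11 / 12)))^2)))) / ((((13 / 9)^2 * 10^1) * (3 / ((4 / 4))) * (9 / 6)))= 95364 / 1476460895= 0.00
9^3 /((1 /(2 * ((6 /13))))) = 672.92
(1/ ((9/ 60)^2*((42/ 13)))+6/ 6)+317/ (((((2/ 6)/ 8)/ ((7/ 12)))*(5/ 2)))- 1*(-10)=1700959/ 945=1799.96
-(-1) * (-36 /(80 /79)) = -711 /20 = -35.55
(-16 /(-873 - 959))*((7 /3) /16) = 7 /5496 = 0.00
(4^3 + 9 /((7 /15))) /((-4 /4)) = -583 /7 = -83.29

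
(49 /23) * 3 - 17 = -244 /23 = -10.61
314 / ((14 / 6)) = 942 / 7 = 134.57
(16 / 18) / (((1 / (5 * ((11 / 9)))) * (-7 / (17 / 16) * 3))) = -935 / 3402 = -0.27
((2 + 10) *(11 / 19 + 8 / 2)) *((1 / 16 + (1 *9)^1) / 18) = 4205 / 152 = 27.66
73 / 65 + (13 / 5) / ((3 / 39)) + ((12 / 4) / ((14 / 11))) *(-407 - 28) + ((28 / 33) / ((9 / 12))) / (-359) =-6406605503 / 6468462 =-990.44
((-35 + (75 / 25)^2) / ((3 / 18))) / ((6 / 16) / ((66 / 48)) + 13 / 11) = -429 / 4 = -107.25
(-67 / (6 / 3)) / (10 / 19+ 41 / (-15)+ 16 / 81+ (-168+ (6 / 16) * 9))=2062260 / 10258019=0.20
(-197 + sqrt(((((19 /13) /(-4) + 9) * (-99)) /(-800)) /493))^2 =795926063651 /20508800 - 591 * sqrt(63308102) /256360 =38790.66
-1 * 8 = -8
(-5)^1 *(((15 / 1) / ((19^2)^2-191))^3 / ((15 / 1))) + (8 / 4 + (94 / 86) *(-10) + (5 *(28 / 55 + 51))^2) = 50273605847211874741 / 758037572059768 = 66320.73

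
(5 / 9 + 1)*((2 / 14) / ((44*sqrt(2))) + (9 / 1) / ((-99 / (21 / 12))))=-49 / 198 + sqrt(2) / 396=-0.24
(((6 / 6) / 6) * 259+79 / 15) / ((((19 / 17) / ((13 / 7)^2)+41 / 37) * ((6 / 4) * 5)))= 154455353 / 34254000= 4.51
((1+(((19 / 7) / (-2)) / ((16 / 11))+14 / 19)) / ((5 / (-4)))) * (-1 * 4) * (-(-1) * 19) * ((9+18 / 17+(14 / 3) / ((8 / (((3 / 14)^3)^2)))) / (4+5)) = 279665747647 / 5120084480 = 54.62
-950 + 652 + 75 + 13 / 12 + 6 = -2591 / 12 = -215.92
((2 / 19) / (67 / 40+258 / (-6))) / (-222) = 40 / 3486177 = 0.00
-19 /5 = -3.80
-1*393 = -393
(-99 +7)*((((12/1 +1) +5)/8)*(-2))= 414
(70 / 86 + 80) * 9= 31275 / 43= 727.33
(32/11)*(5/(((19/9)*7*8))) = 180/1463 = 0.12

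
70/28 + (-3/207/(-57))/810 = 2.50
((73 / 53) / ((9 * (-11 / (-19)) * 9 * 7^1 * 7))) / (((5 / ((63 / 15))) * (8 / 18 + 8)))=73 / 1224300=0.00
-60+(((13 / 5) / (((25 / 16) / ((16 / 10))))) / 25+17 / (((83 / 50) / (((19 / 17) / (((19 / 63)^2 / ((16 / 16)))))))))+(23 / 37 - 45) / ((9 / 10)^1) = 136515240874 / 8205328125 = 16.64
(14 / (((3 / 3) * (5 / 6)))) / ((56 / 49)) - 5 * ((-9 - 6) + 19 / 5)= 707 / 10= 70.70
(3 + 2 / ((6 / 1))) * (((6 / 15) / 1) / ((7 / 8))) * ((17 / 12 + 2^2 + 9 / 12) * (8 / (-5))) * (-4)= 60.14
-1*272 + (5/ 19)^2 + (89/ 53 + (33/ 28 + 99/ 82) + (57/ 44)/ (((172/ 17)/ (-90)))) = -279.39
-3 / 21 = -1 / 7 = -0.14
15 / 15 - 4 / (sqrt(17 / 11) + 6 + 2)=4 * sqrt(187) / 687 + 335 / 687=0.57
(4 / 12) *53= 53 / 3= 17.67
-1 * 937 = -937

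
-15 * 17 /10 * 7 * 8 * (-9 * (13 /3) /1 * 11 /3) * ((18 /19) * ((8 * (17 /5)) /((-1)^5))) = -499891392 /95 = -5262014.65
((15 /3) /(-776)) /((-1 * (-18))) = -5 /13968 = -0.00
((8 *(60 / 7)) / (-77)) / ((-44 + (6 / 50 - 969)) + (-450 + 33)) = 12000 / 19267633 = 0.00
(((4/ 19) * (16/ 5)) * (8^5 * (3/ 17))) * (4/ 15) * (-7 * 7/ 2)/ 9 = -205520896/ 72675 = -2827.94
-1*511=-511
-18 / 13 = -1.38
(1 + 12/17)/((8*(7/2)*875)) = 29/416500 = 0.00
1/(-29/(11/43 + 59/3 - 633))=79087/3741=21.14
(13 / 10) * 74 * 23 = 2212.60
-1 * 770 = -770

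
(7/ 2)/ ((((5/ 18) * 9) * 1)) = 7/ 5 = 1.40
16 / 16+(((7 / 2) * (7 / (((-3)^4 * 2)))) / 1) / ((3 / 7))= 1315 / 972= 1.35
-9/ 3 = -3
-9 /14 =-0.64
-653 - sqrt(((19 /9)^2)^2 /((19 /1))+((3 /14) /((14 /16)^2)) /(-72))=-654.02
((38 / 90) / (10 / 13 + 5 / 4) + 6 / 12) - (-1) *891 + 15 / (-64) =269581957 / 302400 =891.47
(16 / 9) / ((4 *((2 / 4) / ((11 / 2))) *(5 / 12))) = 176 / 15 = 11.73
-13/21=-0.62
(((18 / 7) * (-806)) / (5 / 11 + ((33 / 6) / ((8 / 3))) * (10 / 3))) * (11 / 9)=-345.61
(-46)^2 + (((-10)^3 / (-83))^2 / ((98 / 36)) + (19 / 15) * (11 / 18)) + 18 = 199426447229 / 91141470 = 2188.10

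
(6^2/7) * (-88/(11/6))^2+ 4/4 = 82951/7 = 11850.14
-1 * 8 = -8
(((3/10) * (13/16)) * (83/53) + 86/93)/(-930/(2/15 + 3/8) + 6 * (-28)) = -0.00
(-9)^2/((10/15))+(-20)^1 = 101.50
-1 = -1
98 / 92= 49 / 46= 1.07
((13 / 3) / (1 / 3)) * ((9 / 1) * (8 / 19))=936 / 19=49.26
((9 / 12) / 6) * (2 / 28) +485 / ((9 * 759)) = 61151 / 765072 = 0.08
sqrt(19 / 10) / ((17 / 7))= 7 * sqrt(190) / 170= 0.57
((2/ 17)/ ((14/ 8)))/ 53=8/ 6307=0.00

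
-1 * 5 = -5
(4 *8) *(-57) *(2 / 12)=-304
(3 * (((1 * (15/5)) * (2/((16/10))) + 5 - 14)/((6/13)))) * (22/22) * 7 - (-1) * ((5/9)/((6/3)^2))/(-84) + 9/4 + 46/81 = -2141525/9072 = -236.06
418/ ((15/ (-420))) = -11704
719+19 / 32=23027 / 32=719.59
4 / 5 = 0.80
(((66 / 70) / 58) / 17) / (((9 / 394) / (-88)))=-190696 / 51765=-3.68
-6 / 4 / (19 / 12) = -18 / 19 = -0.95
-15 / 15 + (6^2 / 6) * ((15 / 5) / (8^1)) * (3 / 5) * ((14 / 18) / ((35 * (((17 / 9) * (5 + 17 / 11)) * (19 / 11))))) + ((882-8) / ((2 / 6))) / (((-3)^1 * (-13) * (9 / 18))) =448328719 / 3359200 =133.46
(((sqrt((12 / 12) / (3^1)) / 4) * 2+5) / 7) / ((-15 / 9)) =-3 / 7 - sqrt(3) / 70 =-0.45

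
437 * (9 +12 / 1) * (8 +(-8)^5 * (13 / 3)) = -1303011640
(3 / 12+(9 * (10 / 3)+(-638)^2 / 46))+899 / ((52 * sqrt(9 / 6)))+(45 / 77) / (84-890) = 899 * sqrt(6) / 156+25348321931 / 2854852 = 8893.15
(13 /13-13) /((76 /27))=-81 /19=-4.26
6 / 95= 0.06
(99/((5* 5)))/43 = 99/1075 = 0.09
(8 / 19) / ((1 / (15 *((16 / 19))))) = 1920 / 361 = 5.32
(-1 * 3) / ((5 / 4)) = -12 / 5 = -2.40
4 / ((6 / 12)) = 8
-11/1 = -11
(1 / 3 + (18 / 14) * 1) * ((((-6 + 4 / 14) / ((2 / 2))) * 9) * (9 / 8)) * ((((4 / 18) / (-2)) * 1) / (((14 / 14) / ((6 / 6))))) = 510 / 49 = 10.41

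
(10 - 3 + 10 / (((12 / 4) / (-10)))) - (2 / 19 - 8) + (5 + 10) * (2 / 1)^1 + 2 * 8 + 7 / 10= 16109 / 570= 28.26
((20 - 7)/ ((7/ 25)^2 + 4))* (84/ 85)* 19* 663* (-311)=-31456561500/ 2549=-12340745.98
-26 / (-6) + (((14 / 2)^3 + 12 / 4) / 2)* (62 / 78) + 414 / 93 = 58958 / 403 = 146.30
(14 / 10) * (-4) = -28 / 5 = -5.60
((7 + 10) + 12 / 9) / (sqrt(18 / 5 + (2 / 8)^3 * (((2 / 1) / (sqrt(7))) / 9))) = 220 * sqrt(70) / sqrt(5 * sqrt(7) + 36288) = 9.66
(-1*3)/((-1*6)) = 0.50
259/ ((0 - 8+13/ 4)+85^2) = 0.04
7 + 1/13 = 7.08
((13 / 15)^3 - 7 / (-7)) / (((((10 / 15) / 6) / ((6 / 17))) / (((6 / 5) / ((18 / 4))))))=44576 / 31875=1.40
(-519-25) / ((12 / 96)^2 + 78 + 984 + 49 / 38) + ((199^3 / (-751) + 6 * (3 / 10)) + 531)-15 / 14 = -677153601784141 / 67971906030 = -9962.26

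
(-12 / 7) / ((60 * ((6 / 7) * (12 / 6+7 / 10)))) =-1 / 81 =-0.01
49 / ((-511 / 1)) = -7 / 73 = -0.10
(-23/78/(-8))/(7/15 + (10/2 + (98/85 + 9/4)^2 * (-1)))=-166175/27561391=-0.01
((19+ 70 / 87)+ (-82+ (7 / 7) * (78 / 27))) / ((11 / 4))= -61916 / 2871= -21.57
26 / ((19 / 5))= 130 / 19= 6.84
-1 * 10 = -10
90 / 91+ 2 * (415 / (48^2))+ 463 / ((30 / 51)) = 413273561 / 524160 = 788.45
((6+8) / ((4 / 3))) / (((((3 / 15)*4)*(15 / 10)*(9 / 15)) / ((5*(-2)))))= -875 / 6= -145.83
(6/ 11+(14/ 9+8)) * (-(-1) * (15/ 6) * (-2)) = -5000/ 99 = -50.51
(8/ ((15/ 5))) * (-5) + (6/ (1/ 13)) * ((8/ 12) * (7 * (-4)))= -4408/ 3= -1469.33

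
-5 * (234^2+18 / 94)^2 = -33115566393405 / 2209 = -14991202532.10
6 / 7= 0.86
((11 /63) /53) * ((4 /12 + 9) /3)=44 /4293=0.01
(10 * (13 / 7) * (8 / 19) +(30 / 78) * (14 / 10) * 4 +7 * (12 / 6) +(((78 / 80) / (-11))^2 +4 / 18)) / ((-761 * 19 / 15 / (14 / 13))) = -0.03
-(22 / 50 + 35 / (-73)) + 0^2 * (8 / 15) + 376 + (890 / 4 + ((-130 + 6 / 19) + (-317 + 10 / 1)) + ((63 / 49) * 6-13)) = 76006677 / 485450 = 156.57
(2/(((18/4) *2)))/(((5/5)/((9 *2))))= 4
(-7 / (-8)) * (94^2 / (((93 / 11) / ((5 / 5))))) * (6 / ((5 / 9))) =9876.37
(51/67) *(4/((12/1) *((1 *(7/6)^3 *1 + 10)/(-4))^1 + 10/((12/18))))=-14688/95341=-0.15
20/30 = 2/3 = 0.67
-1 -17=-18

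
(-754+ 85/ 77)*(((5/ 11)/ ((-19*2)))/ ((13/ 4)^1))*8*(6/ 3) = 9275680/ 209209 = 44.34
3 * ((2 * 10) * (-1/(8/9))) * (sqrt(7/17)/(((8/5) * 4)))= -675 * sqrt(119)/1088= -6.77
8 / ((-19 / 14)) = -112 / 19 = -5.89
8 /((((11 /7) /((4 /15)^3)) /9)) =3584 /4125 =0.87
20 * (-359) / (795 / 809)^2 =-939834716 / 126405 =-7435.11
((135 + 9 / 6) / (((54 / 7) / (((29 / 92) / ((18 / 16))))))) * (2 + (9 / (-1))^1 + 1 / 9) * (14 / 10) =-4008641 / 83835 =-47.82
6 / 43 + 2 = 92 / 43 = 2.14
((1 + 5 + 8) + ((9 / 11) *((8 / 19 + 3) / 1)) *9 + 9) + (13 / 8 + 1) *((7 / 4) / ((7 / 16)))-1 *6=22025 / 418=52.69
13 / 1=13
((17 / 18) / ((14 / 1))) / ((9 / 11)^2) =2057 / 20412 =0.10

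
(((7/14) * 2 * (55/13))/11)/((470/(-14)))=-7/611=-0.01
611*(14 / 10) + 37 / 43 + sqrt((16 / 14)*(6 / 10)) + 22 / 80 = 2*sqrt(210) / 35 + 1473241 / 1720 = 857.36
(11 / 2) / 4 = 11 / 8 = 1.38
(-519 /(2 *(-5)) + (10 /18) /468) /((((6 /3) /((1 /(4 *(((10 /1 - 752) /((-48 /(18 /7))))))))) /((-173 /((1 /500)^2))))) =-1181848418750 /167427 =-7058887.87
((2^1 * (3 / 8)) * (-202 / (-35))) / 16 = 303 / 1120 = 0.27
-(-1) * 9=9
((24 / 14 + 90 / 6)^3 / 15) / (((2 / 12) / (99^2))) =31394818026 / 1715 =18306016.34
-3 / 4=-0.75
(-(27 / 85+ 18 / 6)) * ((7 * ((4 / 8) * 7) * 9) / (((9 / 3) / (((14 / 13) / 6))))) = -48363 / 1105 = -43.77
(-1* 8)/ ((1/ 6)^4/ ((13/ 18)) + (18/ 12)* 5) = -7488/ 7021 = -1.07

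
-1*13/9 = -13/9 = -1.44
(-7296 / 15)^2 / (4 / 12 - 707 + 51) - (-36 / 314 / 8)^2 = -6997903198023 / 19393833200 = -360.83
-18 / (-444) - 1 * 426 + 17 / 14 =-110009 / 259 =-424.75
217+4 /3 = 655 /3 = 218.33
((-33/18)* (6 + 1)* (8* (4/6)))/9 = -616/81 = -7.60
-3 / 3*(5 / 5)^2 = -1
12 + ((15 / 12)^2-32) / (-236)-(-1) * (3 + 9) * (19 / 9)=424373 / 11328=37.46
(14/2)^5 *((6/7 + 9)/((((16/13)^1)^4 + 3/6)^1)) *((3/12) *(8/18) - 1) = -25235585648/478899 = -52695.01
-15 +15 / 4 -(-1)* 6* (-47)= -1173 / 4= -293.25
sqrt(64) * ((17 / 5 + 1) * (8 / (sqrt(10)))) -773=-773 + 704 * sqrt(10) / 25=-683.95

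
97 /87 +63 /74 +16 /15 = 97631 /32190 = 3.03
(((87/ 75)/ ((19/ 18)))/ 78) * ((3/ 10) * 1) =261/ 61750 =0.00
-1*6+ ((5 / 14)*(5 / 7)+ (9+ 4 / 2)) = 515 / 98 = 5.26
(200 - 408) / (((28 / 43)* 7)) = -2236 / 49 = -45.63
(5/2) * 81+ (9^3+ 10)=1883/2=941.50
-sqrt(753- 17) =-4*sqrt(46) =-27.13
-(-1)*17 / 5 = 17 / 5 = 3.40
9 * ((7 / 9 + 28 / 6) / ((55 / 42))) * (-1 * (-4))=8232 / 55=149.67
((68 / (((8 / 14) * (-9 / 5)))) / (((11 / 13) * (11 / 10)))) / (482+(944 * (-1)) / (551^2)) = -11741768675 / 79679264841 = -0.15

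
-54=-54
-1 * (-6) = 6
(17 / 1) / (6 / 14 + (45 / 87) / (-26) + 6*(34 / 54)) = 807534 / 198865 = 4.06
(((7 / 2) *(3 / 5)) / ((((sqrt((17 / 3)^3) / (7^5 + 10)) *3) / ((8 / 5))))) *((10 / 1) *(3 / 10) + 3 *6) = 29322.05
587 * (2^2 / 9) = 2348 / 9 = 260.89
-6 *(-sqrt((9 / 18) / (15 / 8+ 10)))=1.23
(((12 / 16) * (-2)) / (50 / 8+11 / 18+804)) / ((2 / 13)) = -351 / 29191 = -0.01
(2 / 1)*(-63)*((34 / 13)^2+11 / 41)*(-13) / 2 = 3103065 / 533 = 5821.89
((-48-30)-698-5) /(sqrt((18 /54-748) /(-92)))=-1562 * sqrt(154767) /2243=-273.96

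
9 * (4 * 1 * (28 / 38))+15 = 789 / 19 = 41.53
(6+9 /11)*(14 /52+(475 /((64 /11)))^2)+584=26961249727 /585728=46030.32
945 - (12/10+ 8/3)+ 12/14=98909/105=941.99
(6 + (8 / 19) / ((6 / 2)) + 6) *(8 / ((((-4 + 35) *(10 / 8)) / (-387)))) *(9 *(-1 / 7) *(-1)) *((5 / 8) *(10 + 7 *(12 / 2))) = -167109696 / 4123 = -40531.09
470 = 470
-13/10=-1.30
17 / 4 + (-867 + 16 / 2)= -3419 / 4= -854.75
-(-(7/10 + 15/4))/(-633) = -89/12660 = -0.01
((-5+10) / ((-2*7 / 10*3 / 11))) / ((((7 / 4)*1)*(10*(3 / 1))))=-110 / 441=-0.25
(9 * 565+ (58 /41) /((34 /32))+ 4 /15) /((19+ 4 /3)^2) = 159541149 /12967685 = 12.30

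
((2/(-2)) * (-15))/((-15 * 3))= -0.33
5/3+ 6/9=2.33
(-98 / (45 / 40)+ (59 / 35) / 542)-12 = -16920709 / 170730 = -99.11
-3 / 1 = -3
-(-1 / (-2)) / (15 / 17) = -17 / 30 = -0.57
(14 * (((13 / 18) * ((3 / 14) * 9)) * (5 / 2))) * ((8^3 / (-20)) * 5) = -6240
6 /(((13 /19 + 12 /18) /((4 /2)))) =684 /77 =8.88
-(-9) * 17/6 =51/2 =25.50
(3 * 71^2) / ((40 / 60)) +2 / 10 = 22684.70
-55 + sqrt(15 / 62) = -54.51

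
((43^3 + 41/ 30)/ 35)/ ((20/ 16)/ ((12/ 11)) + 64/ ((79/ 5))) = 1507478632/ 3448375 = 437.16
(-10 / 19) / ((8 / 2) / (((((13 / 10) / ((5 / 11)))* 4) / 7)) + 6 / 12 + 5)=-0.07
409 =409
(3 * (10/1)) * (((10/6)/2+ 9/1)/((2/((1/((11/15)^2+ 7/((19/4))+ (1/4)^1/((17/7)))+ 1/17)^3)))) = 50610349598529446504435/2281787809632026987618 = 22.18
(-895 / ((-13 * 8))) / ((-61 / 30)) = -13425 / 3172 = -4.23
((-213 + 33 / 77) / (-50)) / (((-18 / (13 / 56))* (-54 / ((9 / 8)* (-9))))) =-403 / 39200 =-0.01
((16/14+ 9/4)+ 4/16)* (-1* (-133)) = 969/2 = 484.50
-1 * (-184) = 184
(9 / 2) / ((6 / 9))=27 / 4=6.75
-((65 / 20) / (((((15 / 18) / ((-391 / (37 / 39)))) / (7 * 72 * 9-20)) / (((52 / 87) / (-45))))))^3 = -467059521116952152572326700544 / 521174257171875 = -896167672692481.69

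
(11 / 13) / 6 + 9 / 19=911 / 1482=0.61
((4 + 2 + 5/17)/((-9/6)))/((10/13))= -5.45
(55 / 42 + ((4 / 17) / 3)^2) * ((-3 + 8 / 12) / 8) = -47909 / 124848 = -0.38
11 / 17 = 0.65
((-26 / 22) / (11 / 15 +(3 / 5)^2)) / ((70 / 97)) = -18915 / 12628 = -1.50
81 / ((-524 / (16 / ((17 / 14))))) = -4536 / 2227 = -2.04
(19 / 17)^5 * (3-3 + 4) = 9904396 / 1419857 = 6.98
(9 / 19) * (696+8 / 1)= 6336 / 19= 333.47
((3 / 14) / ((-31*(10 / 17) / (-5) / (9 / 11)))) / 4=459 / 38192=0.01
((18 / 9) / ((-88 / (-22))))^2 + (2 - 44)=-167 / 4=-41.75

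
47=47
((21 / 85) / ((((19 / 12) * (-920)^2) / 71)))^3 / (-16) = -89494571817 / 638534772877358464000000000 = -0.00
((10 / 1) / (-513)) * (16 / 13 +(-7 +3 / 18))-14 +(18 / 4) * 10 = 32758 / 1053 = 31.11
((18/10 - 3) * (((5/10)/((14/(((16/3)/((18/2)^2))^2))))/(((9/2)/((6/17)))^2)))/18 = -0.00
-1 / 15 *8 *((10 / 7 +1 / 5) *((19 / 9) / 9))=-0.20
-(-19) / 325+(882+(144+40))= 346469 / 325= 1066.06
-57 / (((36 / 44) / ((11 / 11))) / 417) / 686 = -29051 / 686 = -42.35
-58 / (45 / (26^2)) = -39208 / 45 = -871.29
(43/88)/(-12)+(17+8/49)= 885989/51744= 17.12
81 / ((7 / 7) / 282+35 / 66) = 13959 / 92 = 151.73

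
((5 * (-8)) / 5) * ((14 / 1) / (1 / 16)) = -1792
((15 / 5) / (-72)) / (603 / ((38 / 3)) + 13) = -0.00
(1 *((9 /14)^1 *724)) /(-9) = -362 /7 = -51.71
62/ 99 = 0.63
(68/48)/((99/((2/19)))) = 17/11286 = 0.00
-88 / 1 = -88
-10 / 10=-1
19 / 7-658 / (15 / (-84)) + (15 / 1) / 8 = 1033029 / 280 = 3689.39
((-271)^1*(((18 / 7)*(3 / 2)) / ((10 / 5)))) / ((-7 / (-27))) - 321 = -229017 / 98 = -2336.91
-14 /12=-7 /6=-1.17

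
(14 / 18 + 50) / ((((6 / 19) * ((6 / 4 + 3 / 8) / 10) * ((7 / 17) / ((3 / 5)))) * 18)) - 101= -268561 / 8505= -31.58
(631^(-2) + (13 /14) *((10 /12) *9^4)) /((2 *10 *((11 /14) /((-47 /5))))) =-2660227118201 /875954200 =-3036.95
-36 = -36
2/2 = 1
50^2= 2500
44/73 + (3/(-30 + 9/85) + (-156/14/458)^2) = 11416258474/22697356297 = 0.50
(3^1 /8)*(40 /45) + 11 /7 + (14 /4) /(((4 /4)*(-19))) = 1373 /798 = 1.72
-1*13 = -13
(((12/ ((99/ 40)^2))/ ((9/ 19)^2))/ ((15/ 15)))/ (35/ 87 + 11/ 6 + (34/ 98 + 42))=6566156800/ 33529211199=0.20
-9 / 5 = -1.80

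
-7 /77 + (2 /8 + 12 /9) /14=41 /1848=0.02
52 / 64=13 / 16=0.81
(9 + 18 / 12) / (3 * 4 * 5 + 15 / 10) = 7 / 41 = 0.17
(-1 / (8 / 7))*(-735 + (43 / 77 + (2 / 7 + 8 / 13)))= 641.85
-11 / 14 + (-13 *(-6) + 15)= 1291 / 14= 92.21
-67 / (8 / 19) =-1273 / 8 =-159.12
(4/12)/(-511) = -1/1533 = -0.00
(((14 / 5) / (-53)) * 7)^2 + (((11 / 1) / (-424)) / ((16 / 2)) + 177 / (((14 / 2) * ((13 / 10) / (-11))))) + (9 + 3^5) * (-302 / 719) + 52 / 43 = -4026852015760393 / 12644756196800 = -318.46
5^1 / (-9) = -0.56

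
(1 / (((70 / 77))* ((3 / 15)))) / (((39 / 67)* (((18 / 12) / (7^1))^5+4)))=198188144 / 83910021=2.36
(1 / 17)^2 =1 / 289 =0.00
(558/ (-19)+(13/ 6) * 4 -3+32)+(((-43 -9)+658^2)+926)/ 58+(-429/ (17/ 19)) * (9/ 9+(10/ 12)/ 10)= 783325187/ 112404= 6968.84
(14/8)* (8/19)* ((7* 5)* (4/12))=490/57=8.60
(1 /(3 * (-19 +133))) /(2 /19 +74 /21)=7 /8688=0.00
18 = 18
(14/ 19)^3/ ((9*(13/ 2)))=5488/ 802503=0.01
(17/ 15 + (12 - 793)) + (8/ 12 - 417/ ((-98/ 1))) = -379723/ 490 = -774.94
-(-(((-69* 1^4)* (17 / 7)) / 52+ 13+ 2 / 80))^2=-1273133761 / 13249600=-96.09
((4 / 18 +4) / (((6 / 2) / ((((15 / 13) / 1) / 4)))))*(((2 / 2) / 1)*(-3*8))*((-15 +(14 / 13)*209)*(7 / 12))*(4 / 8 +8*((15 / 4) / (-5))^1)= 19977265 / 3042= 6567.15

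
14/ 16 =7/ 8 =0.88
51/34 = 3/2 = 1.50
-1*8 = -8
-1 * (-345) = 345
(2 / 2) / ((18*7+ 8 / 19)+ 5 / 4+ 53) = 76 / 13731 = 0.01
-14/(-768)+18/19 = 7045/7296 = 0.97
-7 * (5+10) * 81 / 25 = -1701 / 5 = -340.20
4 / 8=0.50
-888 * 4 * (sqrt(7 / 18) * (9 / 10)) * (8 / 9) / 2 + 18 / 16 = 9 / 8 - 1184 * sqrt(14) / 5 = -884.90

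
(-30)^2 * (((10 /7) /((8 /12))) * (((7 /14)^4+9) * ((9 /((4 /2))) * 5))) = 22021875 /56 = 393247.77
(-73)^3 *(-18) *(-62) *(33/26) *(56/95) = -324816280.27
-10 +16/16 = -9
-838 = -838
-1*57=-57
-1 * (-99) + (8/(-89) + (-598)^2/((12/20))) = 159160189/267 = 596105.58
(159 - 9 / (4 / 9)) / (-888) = -5 / 32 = -0.16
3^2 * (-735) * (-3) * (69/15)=91287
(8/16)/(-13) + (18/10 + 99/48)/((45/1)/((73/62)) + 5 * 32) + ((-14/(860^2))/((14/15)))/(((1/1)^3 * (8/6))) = -1056843677/55650462400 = -0.02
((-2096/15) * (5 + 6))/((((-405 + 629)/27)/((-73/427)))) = 946737/29890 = 31.67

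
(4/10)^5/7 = 32/21875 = 0.00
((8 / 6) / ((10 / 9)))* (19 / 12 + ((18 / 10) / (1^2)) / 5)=583 / 250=2.33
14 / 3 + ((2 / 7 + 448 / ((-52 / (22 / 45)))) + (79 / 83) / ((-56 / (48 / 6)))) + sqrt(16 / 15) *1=205441 / 339885 + 4 *sqrt(15) / 15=1.64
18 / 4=9 / 2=4.50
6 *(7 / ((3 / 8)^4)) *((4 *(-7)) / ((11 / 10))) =-16056320 / 297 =-54061.68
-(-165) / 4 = 165 / 4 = 41.25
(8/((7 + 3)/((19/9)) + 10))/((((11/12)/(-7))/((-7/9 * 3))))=532/55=9.67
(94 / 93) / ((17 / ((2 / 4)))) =47 / 1581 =0.03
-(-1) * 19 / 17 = 19 / 17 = 1.12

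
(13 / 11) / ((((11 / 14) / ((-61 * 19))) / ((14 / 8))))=-738283 / 242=-3050.76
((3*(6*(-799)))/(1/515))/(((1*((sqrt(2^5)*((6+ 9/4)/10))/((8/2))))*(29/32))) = -1580102400*sqrt(2)/319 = -7005022.71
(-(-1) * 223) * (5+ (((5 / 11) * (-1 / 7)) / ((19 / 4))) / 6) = 4891505 / 4389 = 1114.49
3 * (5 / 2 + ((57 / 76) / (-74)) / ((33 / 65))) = 24225 / 3256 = 7.44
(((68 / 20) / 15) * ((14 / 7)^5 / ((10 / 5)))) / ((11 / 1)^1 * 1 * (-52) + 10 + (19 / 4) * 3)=-1088 / 164325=-0.01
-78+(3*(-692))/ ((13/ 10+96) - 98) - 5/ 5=20207/ 7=2886.71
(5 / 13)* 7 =35 / 13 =2.69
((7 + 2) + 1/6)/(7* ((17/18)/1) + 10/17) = 2805/2203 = 1.27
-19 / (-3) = 6.33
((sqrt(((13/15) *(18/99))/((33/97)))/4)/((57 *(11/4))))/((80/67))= 67 *sqrt(12610)/8276400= 0.00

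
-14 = -14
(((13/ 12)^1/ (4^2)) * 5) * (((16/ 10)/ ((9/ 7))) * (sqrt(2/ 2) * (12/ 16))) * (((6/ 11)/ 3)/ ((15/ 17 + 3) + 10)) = 1547/ 373824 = 0.00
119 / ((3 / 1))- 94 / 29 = 3169 / 87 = 36.43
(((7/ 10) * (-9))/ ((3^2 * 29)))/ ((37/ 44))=-154/ 5365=-0.03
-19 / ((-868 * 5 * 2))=19 / 8680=0.00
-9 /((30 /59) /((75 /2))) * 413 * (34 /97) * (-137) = 2553783435 /194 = 13163832.14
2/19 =0.11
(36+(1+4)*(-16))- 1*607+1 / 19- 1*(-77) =-10905 / 19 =-573.95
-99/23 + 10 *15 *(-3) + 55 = -9184/23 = -399.30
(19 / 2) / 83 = 19 / 166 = 0.11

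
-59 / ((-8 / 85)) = 5015 / 8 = 626.88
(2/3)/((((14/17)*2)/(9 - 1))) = 68/21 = 3.24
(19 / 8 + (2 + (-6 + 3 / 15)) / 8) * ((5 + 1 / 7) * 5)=342 / 7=48.86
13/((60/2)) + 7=223/30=7.43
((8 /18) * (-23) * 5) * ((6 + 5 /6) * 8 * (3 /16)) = -4715 /9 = -523.89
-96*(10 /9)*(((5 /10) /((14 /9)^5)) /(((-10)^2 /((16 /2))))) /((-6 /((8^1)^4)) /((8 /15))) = 71663616 /420175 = 170.56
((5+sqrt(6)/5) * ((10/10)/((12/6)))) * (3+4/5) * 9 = 171 * sqrt(6)/50+171/2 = 93.88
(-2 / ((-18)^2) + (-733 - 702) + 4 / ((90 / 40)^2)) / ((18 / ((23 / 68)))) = -5343889 / 198288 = -26.95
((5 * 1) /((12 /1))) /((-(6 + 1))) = -5 /84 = -0.06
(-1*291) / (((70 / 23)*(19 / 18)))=-60237 / 665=-90.58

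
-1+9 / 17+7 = 111 / 17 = 6.53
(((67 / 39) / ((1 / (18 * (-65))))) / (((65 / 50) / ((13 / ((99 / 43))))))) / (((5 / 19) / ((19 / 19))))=-33175.15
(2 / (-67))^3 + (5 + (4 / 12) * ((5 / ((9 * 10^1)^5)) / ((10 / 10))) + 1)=6.00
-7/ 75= -0.09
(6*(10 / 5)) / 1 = 12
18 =18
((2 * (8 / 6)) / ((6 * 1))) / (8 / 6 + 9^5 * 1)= 0.00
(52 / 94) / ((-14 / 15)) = -0.59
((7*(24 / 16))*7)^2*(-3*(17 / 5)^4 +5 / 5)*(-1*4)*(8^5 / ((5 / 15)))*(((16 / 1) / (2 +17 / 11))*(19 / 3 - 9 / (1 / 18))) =-596762904104848.59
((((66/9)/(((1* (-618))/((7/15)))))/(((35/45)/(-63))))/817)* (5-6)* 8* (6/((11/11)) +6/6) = -12936/420755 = -0.03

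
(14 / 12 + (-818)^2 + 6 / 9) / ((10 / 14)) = 5620657 / 6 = 936776.17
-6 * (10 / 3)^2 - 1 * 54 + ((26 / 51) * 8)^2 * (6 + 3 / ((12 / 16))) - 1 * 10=92776 / 2601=35.67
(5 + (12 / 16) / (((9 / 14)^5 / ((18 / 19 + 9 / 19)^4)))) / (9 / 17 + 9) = 72792589 / 21112002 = 3.45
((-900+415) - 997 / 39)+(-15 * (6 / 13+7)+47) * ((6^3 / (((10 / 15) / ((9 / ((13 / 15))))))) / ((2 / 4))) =-221758216 / 507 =-437392.93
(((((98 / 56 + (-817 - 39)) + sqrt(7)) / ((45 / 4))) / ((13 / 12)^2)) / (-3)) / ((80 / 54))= 61506 / 4225 - 72* sqrt(7) / 4225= 14.51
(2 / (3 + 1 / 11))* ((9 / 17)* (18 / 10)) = 891 / 1445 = 0.62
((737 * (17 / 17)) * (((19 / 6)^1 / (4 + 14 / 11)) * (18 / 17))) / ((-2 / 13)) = -3046.29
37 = 37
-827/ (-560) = 827/ 560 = 1.48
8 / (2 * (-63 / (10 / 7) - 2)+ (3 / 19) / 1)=-95 / 1093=-0.09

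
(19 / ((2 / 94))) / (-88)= -10.15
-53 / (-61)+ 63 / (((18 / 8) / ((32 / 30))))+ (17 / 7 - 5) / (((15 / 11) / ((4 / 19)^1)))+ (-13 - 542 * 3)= -195766058 / 121695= -1608.66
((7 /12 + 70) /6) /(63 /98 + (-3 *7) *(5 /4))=-5929 /12906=-0.46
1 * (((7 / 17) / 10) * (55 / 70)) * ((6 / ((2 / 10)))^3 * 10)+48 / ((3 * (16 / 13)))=148721 / 17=8748.29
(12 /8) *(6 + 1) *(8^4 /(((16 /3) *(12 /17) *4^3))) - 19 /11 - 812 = -635.23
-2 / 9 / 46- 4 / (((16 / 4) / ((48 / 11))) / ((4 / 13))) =-39887 / 29601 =-1.35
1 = 1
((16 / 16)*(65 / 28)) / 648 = 65 / 18144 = 0.00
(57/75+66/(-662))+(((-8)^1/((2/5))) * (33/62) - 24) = -8717966/256525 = -33.98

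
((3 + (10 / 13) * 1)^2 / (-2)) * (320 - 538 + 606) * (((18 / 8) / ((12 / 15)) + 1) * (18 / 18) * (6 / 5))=-42620151 / 3380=-12609.51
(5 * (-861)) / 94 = -4305 / 94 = -45.80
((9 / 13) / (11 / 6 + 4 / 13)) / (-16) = -27 / 1336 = -0.02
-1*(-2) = 2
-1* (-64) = 64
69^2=4761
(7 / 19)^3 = 343 / 6859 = 0.05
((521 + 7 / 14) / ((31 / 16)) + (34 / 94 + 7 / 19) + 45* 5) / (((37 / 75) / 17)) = 17467600725 / 1024271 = 17053.69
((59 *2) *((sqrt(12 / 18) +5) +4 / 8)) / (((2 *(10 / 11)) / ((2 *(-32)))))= -114224 / 5 - 20768 *sqrt(6) / 15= -26236.20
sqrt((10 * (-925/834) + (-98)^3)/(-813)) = sqrt(14784392742941)/113007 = 34.02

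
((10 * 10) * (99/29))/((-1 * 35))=-1980/203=-9.75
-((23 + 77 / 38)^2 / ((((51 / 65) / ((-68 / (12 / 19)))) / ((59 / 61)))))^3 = 57233680945350732159380875 / 99639211456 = 574409212086395.70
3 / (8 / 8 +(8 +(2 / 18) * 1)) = 27 / 82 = 0.33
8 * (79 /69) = 632 /69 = 9.16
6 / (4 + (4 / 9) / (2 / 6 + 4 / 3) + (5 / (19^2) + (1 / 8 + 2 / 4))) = 1.22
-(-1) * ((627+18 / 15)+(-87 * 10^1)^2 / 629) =1831.54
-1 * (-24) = 24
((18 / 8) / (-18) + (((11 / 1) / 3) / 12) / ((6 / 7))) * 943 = 23575 / 108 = 218.29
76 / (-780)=-19 / 195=-0.10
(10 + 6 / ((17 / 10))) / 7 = 230 / 119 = 1.93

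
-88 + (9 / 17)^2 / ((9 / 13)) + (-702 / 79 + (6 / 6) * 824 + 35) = 762.52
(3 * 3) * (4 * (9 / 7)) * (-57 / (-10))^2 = 1503.82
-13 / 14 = -0.93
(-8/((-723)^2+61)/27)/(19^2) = -4/2547817065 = -0.00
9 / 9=1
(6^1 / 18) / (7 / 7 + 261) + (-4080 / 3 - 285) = -1292969 / 786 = -1645.00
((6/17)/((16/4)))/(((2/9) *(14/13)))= 351/952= 0.37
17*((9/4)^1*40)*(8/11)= 12240/11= 1112.73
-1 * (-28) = 28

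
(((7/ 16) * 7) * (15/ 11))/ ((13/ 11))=735/ 208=3.53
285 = 285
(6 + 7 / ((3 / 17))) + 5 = 152 / 3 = 50.67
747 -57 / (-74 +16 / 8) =17947 / 24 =747.79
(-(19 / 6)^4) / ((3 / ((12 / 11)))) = -130321 / 3564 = -36.57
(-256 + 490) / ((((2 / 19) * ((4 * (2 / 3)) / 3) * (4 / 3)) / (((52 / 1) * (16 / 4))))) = 780273 / 2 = 390136.50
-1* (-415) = 415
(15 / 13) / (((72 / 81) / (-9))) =-1215 / 104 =-11.68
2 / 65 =0.03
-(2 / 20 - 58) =579 / 10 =57.90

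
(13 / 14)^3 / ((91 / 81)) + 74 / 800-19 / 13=-8194869 / 12485200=-0.66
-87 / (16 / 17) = -1479 / 16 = -92.44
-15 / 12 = -5 / 4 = -1.25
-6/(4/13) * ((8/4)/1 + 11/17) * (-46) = 2374.41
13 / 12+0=13 / 12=1.08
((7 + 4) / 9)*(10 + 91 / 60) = 14.08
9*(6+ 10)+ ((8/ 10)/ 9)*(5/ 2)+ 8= 152.22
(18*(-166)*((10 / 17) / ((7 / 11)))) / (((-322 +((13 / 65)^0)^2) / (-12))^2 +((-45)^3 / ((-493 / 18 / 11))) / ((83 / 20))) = -12658124160 / 43695131417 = -0.29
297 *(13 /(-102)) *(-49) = 63063 /34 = 1854.79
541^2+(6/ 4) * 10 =292696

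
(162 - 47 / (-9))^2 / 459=2265025 / 37179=60.92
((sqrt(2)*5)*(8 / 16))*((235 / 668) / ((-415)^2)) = 47*sqrt(2) / 9203704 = 0.00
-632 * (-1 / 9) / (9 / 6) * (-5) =-6320 / 27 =-234.07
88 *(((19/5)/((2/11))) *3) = 27588/5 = 5517.60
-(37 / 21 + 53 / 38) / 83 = -2519 / 66234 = -0.04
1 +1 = 2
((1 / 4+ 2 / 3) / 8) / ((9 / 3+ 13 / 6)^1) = 11 / 496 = 0.02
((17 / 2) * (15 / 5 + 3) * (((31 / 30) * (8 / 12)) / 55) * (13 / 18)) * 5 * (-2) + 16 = 16909 / 1485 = 11.39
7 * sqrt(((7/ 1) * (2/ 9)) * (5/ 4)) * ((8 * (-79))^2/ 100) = 349496 * sqrt(70)/ 75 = 38987.91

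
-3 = -3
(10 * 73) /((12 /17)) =6205 /6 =1034.17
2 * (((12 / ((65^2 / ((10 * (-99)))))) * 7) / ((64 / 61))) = -126819 / 3380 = -37.52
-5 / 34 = -0.15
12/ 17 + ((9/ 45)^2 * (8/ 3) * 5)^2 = 3788/ 3825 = 0.99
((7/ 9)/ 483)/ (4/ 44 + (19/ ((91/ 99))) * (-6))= -1001/ 77038155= -0.00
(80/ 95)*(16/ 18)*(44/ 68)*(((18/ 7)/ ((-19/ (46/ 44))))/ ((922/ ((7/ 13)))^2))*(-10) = 51520/ 220416792713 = 0.00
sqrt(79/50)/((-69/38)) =-0.69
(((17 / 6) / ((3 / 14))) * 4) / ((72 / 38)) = 27.91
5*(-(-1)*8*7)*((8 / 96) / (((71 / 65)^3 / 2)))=35.81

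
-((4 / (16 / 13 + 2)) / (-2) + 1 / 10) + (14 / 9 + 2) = 2567 / 630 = 4.07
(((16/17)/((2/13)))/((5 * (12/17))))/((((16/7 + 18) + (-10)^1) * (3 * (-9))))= -0.01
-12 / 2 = -6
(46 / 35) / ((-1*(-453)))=46 / 15855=0.00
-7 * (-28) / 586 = 98 / 293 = 0.33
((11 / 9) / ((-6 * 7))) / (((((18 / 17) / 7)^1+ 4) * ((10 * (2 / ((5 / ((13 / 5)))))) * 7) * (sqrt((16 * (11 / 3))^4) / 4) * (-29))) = 85 / 22026740736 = 0.00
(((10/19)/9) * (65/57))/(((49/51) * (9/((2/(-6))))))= -0.00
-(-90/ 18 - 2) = 7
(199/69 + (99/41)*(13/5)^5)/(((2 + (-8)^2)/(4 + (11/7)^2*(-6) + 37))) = 1643394288157/14295290625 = 114.96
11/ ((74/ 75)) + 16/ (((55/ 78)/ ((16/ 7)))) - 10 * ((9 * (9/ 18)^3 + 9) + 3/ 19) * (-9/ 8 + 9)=-6467696397/ 8660960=-746.76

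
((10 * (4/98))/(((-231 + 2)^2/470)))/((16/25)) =29375/5139218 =0.01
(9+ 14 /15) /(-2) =-4.97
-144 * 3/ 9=-48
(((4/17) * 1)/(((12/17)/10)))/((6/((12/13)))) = 0.51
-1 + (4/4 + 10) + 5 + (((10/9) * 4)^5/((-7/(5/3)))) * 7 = -2875.25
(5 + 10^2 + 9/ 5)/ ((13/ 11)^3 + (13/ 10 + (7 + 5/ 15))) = 4264524/ 410639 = 10.39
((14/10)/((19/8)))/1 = 56/95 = 0.59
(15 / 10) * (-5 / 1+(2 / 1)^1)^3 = -81 / 2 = -40.50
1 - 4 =-3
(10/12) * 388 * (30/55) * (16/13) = 31040/143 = 217.06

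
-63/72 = -7/8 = -0.88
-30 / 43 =-0.70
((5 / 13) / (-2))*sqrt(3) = -5*sqrt(3) / 26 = -0.33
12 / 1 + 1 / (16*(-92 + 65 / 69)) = 12.00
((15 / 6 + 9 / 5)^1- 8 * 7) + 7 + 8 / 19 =-44.28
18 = 18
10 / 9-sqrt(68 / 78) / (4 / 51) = 10 / 9-17 * sqrt(1326) / 52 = -10.79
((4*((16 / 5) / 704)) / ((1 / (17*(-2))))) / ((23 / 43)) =-1462 / 1265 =-1.16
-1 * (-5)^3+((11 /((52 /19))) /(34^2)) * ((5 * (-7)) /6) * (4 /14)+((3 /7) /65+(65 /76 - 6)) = 14373551239 /119923440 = 119.86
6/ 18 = 1/ 3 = 0.33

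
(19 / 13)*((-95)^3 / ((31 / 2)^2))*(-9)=586444500 / 12493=46941.85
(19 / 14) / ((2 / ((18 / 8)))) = 171 / 112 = 1.53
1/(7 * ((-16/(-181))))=181/112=1.62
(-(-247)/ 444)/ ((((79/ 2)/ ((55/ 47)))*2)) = 13585/ 1648572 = 0.01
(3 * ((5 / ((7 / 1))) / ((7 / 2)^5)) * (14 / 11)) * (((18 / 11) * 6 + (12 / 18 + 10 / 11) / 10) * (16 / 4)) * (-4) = -1685504 / 2033647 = -0.83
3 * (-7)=-21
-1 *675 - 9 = -684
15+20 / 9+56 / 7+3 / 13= 2978 / 117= 25.45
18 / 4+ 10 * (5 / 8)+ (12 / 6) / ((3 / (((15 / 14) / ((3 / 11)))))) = 1123 / 84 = 13.37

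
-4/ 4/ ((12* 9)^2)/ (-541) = 1/ 6310224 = 0.00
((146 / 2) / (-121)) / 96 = -73 / 11616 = -0.01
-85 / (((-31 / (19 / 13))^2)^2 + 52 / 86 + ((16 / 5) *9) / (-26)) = -30961011575 / 73722646539069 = -0.00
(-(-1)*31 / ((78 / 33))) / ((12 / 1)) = 341 / 312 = 1.09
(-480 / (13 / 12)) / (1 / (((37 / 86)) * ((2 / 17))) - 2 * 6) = -213120 / 3731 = -57.12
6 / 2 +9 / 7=30 / 7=4.29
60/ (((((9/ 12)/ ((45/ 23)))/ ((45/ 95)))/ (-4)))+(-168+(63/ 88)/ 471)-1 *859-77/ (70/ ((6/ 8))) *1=-19990331051/ 15093980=-1324.39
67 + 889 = 956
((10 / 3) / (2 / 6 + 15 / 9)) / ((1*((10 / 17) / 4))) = 34 / 3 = 11.33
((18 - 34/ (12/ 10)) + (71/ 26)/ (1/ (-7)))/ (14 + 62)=-2297/ 5928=-0.39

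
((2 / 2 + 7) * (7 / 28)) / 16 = 1 / 8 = 0.12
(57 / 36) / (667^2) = 19 / 5338668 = 0.00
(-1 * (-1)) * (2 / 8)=1 / 4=0.25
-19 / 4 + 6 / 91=-1705 / 364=-4.68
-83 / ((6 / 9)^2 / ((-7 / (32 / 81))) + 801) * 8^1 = -0.83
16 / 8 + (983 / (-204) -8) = -2207 / 204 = -10.82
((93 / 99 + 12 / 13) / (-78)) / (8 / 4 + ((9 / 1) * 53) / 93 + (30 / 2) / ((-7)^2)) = -1213681 / 377919828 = -0.00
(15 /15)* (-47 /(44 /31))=-1457 /44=-33.11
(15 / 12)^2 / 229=25 / 3664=0.01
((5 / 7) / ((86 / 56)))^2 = 400 / 1849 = 0.22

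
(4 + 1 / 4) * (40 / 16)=85 / 8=10.62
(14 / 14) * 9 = 9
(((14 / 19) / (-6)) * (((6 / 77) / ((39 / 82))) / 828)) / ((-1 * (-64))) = -41 / 107984448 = -0.00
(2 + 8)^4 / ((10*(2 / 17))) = 8500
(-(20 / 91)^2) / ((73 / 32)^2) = -409600 / 44129449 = -0.01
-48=-48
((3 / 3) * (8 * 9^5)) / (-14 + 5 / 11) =-5196312 / 149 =-34874.58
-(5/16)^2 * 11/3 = -275/768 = -0.36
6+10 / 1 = 16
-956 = -956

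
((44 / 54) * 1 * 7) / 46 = 77 / 621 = 0.12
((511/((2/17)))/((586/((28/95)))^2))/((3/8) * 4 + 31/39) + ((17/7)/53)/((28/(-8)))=-0.01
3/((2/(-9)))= -27/2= -13.50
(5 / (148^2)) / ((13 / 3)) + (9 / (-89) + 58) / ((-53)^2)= 1471077071 / 71188284752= 0.02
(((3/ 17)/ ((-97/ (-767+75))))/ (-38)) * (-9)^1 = 0.30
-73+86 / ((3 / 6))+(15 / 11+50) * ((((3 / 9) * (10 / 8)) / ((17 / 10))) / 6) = 101.10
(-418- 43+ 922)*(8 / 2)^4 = 118016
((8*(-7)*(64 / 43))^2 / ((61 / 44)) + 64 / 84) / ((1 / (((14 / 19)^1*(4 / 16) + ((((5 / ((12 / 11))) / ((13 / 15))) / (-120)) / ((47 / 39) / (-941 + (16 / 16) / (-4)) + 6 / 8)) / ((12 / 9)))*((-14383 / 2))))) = -21032496774294761821 / 4166341293828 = -5048193.44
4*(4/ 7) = 16/ 7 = 2.29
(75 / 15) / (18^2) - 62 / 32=-2491 / 1296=-1.92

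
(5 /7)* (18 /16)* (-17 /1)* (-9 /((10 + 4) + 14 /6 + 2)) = 4131 /616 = 6.71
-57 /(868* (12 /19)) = -361 /3472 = -0.10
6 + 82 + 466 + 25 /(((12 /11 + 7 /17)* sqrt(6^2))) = 938719 /1686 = 556.77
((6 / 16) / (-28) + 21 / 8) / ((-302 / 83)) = -48555 / 67648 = -0.72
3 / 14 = 0.21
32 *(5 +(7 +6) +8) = 832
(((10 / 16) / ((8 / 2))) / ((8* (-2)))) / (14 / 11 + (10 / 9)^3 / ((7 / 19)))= -280665 / 143586304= -0.00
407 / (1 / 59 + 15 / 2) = 54.14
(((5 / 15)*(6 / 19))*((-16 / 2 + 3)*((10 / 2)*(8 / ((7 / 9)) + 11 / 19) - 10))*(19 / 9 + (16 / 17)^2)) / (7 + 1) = -25528625 / 2921212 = -8.74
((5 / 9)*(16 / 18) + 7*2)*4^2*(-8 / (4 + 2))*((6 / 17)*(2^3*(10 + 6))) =-13968.64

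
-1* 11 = -11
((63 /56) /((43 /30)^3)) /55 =6075 /874577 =0.01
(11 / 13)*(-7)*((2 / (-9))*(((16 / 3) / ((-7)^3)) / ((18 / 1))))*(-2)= 352 / 154791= 0.00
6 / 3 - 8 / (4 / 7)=-12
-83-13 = -96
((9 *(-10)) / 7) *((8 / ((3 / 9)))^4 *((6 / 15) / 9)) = -1327104 / 7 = -189586.29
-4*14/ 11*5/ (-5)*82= 4592/ 11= 417.45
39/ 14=2.79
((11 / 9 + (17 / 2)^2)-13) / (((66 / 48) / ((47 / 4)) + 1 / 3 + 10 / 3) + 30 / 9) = 102319 / 12042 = 8.50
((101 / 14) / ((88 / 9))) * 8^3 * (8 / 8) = 377.77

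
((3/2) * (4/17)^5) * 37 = 56832/1419857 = 0.04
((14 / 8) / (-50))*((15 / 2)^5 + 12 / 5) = -26580813 / 32000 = -830.65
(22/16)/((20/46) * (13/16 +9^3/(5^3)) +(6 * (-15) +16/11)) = -69575/4334221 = -0.02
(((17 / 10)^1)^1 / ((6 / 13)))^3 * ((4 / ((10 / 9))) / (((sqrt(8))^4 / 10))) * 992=334609691 / 12000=27884.14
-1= -1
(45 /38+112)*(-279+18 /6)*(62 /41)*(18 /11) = -60217128 /779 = -77300.55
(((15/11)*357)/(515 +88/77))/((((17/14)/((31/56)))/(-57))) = -3896235/158972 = -24.51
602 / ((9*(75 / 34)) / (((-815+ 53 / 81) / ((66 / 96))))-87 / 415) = -8964731834240 / 3371440911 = -2659.02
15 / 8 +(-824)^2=5431823 / 8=678977.88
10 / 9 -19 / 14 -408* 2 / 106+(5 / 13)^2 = -8798669 / 1128582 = -7.80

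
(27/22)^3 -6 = -44205/10648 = -4.15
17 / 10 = 1.70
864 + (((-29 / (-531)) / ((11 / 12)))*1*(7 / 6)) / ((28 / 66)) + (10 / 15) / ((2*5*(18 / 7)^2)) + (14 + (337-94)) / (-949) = 235082084039 / 272116260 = 863.90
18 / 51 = 0.35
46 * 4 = 184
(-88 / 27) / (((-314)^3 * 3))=11 / 313461333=0.00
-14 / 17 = -0.82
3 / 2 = 1.50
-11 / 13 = -0.85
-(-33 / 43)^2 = -1089 / 1849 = -0.59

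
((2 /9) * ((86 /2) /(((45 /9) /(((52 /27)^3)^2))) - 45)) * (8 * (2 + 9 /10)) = 177008252482264 /87169610025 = 2030.62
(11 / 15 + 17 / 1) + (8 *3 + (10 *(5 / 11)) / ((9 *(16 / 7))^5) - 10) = 54033221947019 / 1702727516160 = 31.73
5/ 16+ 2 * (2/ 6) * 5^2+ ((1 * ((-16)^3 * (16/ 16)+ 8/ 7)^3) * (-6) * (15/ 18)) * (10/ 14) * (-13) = -3187877220373.19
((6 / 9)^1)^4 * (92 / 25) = 1472 / 2025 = 0.73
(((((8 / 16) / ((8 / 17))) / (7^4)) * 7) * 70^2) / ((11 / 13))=5525 / 308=17.94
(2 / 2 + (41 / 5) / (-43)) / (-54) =-29 / 1935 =-0.01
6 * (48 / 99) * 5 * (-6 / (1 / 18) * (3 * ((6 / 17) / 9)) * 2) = -369.63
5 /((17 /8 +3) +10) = 40 /121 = 0.33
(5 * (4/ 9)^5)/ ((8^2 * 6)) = 40/ 177147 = 0.00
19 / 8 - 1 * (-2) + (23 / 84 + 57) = 10357 / 168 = 61.65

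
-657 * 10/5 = -1314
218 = 218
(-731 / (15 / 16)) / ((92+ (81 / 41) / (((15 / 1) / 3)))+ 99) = -7052 / 1731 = -4.07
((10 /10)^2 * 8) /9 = 0.89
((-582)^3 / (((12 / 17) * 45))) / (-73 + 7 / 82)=2544532324 / 29895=85115.65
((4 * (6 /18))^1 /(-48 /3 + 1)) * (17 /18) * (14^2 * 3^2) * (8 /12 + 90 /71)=-2745568 /9585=-286.44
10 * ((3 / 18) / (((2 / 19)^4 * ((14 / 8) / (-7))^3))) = -2606420 / 3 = -868806.67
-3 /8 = -0.38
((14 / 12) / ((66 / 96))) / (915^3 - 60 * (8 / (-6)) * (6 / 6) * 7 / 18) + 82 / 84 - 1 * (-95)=305711159747911 / 3185281247610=95.98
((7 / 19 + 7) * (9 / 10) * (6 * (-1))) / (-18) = 42 / 19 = 2.21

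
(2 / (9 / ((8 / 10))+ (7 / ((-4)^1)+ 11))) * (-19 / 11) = -76 / 451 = -0.17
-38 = -38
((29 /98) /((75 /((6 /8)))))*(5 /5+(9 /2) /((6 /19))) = 1769 /39200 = 0.05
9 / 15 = 3 / 5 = 0.60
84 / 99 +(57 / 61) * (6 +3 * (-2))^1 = 28 / 33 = 0.85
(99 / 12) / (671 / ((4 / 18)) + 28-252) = 33 / 11182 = 0.00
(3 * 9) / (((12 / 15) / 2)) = 135 / 2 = 67.50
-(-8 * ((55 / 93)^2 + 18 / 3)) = 439352 / 8649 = 50.80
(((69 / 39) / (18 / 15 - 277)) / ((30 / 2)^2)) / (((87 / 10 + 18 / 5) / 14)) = -92 / 2835027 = -0.00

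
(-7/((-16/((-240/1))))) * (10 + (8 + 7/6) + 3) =-4655/2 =-2327.50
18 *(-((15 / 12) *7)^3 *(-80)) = 1929375 / 2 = 964687.50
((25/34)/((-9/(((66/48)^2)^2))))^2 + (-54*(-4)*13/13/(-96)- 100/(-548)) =-426617504121127/215220341440512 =-1.98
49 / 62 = 0.79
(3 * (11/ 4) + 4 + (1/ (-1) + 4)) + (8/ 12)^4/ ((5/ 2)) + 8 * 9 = 141473/ 1620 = 87.33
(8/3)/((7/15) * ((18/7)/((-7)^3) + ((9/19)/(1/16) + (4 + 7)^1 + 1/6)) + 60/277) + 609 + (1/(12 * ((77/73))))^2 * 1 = 151473717628678589/248601291002064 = 609.30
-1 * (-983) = 983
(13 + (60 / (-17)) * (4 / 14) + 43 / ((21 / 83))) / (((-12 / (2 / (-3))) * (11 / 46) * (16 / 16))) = 1493942 / 35343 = 42.27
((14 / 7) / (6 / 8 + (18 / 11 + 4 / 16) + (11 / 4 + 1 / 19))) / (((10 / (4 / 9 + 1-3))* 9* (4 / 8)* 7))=-3344 / 1841535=-0.00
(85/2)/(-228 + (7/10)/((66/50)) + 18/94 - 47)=-131835/850811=-0.15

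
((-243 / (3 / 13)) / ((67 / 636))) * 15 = -149934.63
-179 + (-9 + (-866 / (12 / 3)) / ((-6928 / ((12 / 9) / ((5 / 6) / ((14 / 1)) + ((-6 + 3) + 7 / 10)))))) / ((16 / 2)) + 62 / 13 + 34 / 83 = -2842111835 / 16245424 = -174.95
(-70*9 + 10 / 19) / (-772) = 2990 / 3667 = 0.82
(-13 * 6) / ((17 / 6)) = -468 / 17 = -27.53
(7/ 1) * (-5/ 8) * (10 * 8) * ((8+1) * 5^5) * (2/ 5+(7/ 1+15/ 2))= -146671875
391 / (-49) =-7.98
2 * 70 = 140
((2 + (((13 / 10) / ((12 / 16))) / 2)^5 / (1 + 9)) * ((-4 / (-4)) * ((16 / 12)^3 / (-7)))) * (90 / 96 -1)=31117586 / 717609375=0.04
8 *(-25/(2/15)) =-1500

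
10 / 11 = 0.91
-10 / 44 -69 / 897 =-87 / 286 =-0.30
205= 205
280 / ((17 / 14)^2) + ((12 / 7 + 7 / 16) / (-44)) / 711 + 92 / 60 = 969207837547 / 5063002560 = 191.43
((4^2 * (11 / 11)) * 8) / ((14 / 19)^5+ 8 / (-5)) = -198087920 / 2139959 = -92.57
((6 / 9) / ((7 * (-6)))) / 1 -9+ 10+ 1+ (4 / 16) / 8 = 2.02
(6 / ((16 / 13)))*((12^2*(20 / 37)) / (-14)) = -7020 / 259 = -27.10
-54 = -54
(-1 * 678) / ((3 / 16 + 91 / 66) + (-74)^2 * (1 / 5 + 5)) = -1789920 / 75178663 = -0.02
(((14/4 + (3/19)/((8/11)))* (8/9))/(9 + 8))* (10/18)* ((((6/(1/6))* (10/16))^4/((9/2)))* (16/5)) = 6356250/323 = 19678.79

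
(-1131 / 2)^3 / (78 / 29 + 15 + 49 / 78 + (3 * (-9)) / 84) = -11453770047447 / 1139822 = -10048735.72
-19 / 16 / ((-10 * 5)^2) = -19 / 40000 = -0.00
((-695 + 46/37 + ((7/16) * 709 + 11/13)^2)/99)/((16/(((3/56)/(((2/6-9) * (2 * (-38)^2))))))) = -8092149911/62351373500416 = -0.00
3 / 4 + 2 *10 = 83 / 4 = 20.75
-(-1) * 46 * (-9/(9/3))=-138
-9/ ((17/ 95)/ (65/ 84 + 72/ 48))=-54435/ 476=-114.36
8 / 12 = 2 / 3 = 0.67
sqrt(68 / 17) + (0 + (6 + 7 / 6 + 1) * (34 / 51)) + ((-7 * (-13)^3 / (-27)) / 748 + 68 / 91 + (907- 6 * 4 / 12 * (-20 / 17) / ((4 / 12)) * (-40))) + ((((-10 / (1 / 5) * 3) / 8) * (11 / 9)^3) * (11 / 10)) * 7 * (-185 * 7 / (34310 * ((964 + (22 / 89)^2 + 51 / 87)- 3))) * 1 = 348304988023005895423 / 551039096383487712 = 632.09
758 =758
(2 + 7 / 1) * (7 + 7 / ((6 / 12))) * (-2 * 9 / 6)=-567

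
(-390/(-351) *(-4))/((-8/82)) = 410/9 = 45.56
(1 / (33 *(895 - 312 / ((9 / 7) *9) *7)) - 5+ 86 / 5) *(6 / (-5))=-76772064 / 5243975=-14.64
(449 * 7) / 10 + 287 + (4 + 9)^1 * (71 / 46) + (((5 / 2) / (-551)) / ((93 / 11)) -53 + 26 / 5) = 573.56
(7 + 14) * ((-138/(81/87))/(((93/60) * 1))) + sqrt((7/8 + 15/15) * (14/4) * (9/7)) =-186760/93 + 3 * sqrt(15)/4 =-2005.27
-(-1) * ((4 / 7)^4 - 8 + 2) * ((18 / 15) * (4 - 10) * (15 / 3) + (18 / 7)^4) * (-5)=1311705000 / 5764801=227.54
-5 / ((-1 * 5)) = 1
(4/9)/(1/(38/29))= 152/261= 0.58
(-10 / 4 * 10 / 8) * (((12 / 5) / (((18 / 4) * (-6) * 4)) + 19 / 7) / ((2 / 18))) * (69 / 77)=-67.85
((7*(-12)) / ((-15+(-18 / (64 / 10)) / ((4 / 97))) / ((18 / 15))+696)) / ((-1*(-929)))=-1536 / 10645411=-0.00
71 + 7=78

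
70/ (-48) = -1.46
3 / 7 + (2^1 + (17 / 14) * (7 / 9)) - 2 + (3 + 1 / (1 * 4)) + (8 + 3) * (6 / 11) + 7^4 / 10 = 315911 / 1260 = 250.72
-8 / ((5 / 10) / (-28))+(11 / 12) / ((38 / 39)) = 68239 / 152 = 448.94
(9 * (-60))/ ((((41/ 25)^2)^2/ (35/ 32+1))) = -3533203125/ 22606088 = -156.29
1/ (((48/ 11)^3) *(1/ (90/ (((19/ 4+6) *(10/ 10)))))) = 6655/ 66048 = 0.10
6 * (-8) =-48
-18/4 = -9/2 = -4.50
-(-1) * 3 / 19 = 3 / 19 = 0.16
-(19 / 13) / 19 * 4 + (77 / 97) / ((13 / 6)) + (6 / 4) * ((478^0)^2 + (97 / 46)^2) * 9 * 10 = 1962114959 / 2668276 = 735.35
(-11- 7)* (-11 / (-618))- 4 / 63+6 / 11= 11533 / 71379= 0.16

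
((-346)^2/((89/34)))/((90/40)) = 16281376/801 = 20326.31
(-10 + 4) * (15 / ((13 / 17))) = -1530 / 13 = -117.69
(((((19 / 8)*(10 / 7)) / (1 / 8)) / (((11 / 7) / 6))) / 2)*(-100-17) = -66690 / 11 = -6062.73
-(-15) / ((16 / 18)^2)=1215 / 64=18.98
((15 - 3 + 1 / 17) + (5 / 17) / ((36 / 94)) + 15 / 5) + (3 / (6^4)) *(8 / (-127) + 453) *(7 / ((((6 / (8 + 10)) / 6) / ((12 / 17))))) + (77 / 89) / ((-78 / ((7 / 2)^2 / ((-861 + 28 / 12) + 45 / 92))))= 1161675030849239 / 10649880401238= 109.08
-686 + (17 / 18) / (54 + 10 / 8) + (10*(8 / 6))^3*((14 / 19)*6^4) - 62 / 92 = 231398839847 / 102258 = 2262892.29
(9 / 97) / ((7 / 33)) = 297 / 679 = 0.44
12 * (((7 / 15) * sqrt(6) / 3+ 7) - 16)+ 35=-68.43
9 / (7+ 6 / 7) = 1.15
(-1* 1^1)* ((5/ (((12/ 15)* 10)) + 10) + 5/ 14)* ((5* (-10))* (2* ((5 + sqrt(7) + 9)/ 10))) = 3075* sqrt(7)/ 28 + 3075/ 2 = 1828.06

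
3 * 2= 6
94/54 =47/27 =1.74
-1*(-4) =4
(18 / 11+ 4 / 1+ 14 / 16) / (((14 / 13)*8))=7449 / 9856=0.76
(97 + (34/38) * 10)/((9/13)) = 8723/57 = 153.04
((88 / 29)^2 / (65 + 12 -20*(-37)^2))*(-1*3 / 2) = 3872 / 7653941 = 0.00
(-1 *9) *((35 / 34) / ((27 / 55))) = -1925 / 102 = -18.87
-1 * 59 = -59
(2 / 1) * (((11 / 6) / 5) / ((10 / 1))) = 0.07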